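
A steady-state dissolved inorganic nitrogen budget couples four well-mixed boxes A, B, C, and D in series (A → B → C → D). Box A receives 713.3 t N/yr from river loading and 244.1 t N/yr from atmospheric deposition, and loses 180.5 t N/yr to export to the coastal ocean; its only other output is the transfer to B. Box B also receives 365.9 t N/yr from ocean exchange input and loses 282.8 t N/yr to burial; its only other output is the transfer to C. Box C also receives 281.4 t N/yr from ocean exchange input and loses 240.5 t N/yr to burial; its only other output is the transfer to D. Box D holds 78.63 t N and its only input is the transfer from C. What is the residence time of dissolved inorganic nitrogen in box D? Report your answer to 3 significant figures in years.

Box A: F(A→B) = (713.3 + 244.1) − 180.5 = 776.90 t N/yr.
Box B: F(B→C) = (776.90 + 365.9) − 282.8 = 860.00 t N/yr.
Box C: F(C→D) = (860.00 + 281.4) − 240.5 = 900.90 t N/yr.
Box D throughput = its input = 900.90 t N/yr; τ = 78.63 / 900.90 = 0.08728 yr.

0.0873 yr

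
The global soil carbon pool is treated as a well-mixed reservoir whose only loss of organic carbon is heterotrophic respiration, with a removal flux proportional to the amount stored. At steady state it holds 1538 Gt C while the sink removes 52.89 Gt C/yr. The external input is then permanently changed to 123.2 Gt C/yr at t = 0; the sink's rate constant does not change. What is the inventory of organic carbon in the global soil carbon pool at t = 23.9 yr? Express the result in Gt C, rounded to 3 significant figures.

2680 Gt C

Residence time τ = M₀/F₀ = 29.08 yr. The eventual steady state is M_∞ = M₀·(F₁/F₀) = 1538 × 123.2/52.89 = 3582.6 Gt C.
The anomaly ΔM(t) = M(t) − M_∞ decays as ΔM₀·e^(−t/τ) with ΔM₀ = 1538 − 3582.6 = −2045 Gt C.
At t = 23.9 yr, e^(−t/τ) = e^(−0.8219) = 0.4396, so ΔM = −898.8 Gt C and M = 3582.6 − 898.8 = 2683.8 Gt C.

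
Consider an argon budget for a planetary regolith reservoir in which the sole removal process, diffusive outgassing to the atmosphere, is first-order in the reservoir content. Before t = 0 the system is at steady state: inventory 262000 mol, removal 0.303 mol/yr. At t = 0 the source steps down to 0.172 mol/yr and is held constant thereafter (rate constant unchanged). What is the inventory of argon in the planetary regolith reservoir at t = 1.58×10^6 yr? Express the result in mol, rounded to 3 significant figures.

τ = M₀/F₀ = 262000/0.303 = 864700 yr; rate constant k = 1/τ.
New steady state M_∞ = F₁/k = F₁·τ = 0.172 × 864700 = 148730 mol.
M(t) = M_∞ + (M₀ − M_∞)·e^(−t/τ); t/τ = 1.58×10^6/864700 = 1.827, so e^(−t/τ) = 0.1609.
M(t) = 148730 + 113300 × 0.1609 = 166950 mol.

167000 mol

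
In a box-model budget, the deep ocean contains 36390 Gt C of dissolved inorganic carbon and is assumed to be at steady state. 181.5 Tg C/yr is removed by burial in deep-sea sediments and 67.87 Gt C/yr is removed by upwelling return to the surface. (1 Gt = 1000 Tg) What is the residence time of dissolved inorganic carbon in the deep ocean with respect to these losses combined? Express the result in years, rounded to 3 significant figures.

Convert the burial in deep-sea sediments flux: 181.5 Tg C/yr = 0.1815 Gt C/yr.
Total removal = 0.1815 + 67.87 = 68.052 Gt C/yr.
τ = M / ΣF_out = 36390 / 68.052 = 534.7 yr.

535 yr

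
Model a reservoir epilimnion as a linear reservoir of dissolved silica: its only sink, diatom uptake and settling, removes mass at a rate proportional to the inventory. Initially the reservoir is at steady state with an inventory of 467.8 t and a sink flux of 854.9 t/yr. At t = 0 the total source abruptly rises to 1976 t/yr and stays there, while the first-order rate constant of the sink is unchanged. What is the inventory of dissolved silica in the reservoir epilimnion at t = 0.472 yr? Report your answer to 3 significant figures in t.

The sink rate constant is k = F₀/M₀ = 854.9/467.8 = 1.827 yr⁻¹.
Solving dM/dt = F₁ − kM with M(0) = M₀ gives M(t) = F₁/k + (M₀ − F₁/k)·e^(−kt).
F₁/k = 1976/1.827 = 1081.3 t; kt = 1.827 × 0.472 = 0.8626, e^(−kt) = 0.4221.
M(0.472) = 1081.3 + (467.8 − 1081.3) × 0.4221 = 1081.3 − 258.9 = 822.34 t.

822 t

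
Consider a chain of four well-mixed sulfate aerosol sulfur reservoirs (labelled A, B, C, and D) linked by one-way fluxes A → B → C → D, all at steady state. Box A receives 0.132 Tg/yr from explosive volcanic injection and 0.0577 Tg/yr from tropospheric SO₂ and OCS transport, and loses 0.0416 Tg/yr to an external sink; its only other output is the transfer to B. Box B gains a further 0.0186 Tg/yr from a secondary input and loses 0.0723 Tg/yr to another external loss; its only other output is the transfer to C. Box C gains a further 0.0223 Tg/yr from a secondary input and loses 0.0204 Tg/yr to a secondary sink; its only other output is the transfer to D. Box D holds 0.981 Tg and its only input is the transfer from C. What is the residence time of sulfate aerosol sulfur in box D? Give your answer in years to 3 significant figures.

10.2 yr

Box A: F(A→B) = (0.132 + 0.0577) − 0.0416 = 0.14810 Tg/yr.
Box B: F(B→C) = (0.14810 + 0.0186) − 0.0723 = 0.094400 Tg/yr.
Box C: F(C→D) = (0.094400 + 0.0223) − 0.0204 = 0.096300 Tg/yr.
Box D throughput = its input = 0.096300 Tg/yr; τ = 0.981 / 0.096300 = 10.19 yr.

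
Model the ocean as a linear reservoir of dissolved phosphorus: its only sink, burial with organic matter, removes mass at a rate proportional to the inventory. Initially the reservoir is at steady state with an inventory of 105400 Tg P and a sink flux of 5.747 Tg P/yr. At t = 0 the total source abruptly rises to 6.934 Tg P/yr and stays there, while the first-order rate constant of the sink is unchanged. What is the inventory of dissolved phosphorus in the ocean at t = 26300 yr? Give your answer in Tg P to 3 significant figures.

The sink rate constant is k = F₀/M₀ = 5.747/105400 = 5.453×10^-5 yr⁻¹.
Solving dM/dt = F₁ − kM with M(0) = M₀ gives M(t) = F₁/k + (M₀ − F₁/k)·e^(−kt).
F₁/k = 6.934/5.453×10^-5 = 127170 Tg P; kt = 5.453×10^-5 × 26300 = 1.434, e^(−kt) = 0.2383.
M(26300) = 127170 + (105400 − 127170) × 0.2383 = 127170 − 5189 = 121980 Tg P.

122000 Tg P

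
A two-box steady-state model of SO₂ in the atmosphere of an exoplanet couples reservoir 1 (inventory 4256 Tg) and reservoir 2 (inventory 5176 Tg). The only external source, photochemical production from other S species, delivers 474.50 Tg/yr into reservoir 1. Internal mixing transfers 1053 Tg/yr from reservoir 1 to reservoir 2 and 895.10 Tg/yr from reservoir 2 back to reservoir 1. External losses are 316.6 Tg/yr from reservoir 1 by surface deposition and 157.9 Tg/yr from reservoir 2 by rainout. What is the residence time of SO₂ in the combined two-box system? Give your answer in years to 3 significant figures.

19.9 yr

For the system as a whole, the A↔B exchange is internal and contributes nothing to the throughput; only the external sinks remove mass.
M_total = 4256 + 5176 = 9432.0 Tg.
ΣF_external_out = 316.6 + 157.9 = 474.50 Tg/yr.
τ = M_total / ΣF_ext = 9432.0 / 474.50 = 19.88 yr.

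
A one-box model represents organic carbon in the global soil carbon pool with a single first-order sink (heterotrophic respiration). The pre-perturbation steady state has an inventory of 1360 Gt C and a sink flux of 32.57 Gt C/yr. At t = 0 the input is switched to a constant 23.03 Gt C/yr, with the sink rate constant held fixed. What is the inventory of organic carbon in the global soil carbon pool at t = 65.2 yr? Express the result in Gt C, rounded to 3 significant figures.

The sink rate constant is k = F₀/M₀ = 32.57/1360 = 0.02395 yr⁻¹.
Solving dM/dt = F₁ − kM with M(0) = M₀ gives M(t) = F₁/k + (M₀ − F₁/k)·e^(−kt).
F₁/k = 23.03/0.02395 = 961.65 Gt C; kt = 0.02395 × 65.2 = 1.561, e^(−kt) = 0.2098.
M(65.2) = 961.65 + (1360 − 961.65) × 0.2098 = 961.65 + 83.59 = 1045.2 Gt C.

1050 Gt C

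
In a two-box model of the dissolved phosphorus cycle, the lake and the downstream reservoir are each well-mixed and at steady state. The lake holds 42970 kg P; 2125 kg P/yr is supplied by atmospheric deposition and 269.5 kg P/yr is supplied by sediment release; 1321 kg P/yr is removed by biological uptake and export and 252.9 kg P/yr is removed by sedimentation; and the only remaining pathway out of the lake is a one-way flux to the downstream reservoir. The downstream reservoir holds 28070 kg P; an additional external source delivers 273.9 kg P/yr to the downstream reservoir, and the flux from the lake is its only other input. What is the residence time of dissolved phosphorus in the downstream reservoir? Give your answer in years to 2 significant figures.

Balance the lake: ΣF_in = 2125 + 269.5 = 2394.5 kg P/yr.
Flux to the downstream reservoir = ΣF_in − (1321 + 252.9) = 820.60 kg P/yr.
Total input to the downstream reservoir = 820.60 + 273.9 = 1094.5 kg P/yr; at steady state this equals its total output.
τ = M / F = 28070 / 1094.5 = 25.65 yr.

26 yr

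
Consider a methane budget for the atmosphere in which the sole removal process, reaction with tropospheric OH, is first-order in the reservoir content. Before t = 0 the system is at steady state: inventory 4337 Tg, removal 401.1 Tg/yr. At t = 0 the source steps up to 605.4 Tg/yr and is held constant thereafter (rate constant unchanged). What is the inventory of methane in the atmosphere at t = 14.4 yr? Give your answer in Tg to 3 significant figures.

Residence time τ = M₀/F₀ = 10.81 yr. The eventual steady state is M_∞ = M₀·(F₁/F₀) = 4337 × 605.4/401.1 = 6546.0 Tg.
The anomaly ΔM(t) = M(t) − M_∞ decays as ΔM₀·e^(−t/τ) with ΔM₀ = 4337 − 6546.0 = −2209 Tg.
At t = 14.4 yr, e^(−t/τ) = e^(−1.332) = 0.2640, so ΔM = −583.2 Tg and M = 6546.0 − 583.2 = 5962.8 Tg.

5960 Tg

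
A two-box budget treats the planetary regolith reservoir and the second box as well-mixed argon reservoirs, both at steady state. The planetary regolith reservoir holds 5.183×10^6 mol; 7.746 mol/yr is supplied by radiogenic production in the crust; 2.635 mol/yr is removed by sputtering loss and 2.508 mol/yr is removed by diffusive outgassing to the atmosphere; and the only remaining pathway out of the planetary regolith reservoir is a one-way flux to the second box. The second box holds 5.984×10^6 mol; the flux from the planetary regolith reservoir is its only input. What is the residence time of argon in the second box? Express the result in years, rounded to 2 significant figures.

2.3×10^6 yr

Balance the planetary regolith reservoir: ΣF_in = 7.7460 mol/yr.
Flux to the second box = ΣF_in − (2.635 + 2.508) = 2.6030 mol/yr.
At steady state the output of the second box equals its input, 2.6030 mol/yr.
τ = M / F = 5.984×10^6 / 2.6030 = 2.299×10^6 yr.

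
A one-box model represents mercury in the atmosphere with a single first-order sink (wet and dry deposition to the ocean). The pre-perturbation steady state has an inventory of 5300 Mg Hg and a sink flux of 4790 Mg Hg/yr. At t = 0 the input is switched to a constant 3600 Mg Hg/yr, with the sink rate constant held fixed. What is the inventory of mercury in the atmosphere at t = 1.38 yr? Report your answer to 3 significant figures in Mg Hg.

4360 Mg Hg

τ = M₀/F₀ = 5300/4790 = 1.106 yr; rate constant k = 1/τ.
New steady state M_∞ = F₁/k = F₁·τ = 3600 × 1.106 = 3983.3 Mg Hg.
M(t) = M_∞ + (M₀ − M_∞)·e^(−t/τ); t/τ = 1.38/1.106 = 1.247, so e^(−t/τ) = 0.2873.
M(t) = 3983.3 + 1317 × 0.2873 = 4361.6 Mg Hg.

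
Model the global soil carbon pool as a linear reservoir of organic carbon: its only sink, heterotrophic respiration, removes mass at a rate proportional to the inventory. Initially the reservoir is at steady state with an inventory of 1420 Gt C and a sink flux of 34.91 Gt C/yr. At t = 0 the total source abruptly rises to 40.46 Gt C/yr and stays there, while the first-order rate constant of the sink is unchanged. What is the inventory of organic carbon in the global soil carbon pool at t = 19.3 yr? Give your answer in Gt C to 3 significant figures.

τ = M₀/F₀ = 1420/34.91 = 40.68 yr; rate constant k = 1/τ.
New steady state M_∞ = F₁/k = F₁·τ = 40.46 × 40.68 = 1645.8 Gt C.
M(t) = M_∞ + (M₀ − M_∞)·e^(−t/τ); t/τ = 19.3/40.68 = 0.4745, so e^(−t/τ) = 0.6222.
M(t) = 1645.8 − 225.8 × 0.6222 = 1505.3 Gt C.

1510 Gt C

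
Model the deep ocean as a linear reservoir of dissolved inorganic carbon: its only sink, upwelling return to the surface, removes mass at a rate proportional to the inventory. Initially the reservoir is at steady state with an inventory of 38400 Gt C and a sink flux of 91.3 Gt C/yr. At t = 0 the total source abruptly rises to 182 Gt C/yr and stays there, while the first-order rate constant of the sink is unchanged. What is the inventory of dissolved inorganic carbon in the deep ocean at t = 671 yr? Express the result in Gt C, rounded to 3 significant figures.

68800 Gt C

The sink rate constant is k = F₀/M₀ = 91.3/38400 = 0.002378 yr⁻¹.
Solving dM/dt = F₁ − kM with M(0) = M₀ gives M(t) = F₁/k + (M₀ − F₁/k)·e^(−kt).
F₁/k = 182/0.002378 = 76548 Gt C; kt = 0.002378 × 671 = 1.595, e^(−kt) = 0.2028.
M(671) = 76548 + (38400 − 76548) × 0.2028 = 76548 − 7738 = 68810 Gt C.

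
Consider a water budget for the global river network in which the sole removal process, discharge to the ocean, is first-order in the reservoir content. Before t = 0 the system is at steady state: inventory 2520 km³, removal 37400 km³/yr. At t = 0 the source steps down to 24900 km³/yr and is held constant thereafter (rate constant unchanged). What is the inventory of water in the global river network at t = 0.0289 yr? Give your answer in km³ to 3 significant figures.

τ = M₀/F₀ = 2520/37400 = 0.06738 yr; rate constant k = 1/τ.
New steady state M_∞ = F₁/k = F₁·τ = 24900 × 0.06738 = 1677.8 km³.
M(t) = M_∞ + (M₀ − M_∞)·e^(−t/τ); t/τ = 0.0289/0.06738 = 0.4289, so e^(−t/τ) = 0.6512.
M(t) = 1677.8 + 842.2 × 0.6512 = 2226.2 km³.

2230 km³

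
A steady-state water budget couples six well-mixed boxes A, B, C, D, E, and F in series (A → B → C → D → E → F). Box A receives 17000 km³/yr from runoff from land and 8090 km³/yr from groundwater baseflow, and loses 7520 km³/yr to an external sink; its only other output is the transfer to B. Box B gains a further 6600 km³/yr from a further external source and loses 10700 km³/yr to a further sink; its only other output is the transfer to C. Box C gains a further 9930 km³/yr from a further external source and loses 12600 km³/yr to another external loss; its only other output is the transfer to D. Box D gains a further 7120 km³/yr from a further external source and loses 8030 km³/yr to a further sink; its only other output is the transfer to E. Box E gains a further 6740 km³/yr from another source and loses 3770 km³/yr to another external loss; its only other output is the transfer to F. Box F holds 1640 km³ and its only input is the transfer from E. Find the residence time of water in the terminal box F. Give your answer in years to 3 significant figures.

Box A: F(A→B) = (17000 + 8090) − 7520 = 17570 km³/yr.
Box B: F(B→C) = (17570 + 6600) − 10700 = 13470 km³/yr.
Box C: F(C→D) = (13470 + 9930) − 12600 = 10800 km³/yr.
Box D: F(D→E) = (10800 + 7120) − 8030 = 9890.0 km³/yr.
Box E: F(E→F) = (9890.0 + 6740) − 3770 = 12860 km³/yr.
Box F throughput = its input = 12860 km³/yr; τ = 1640 / 12860 = 0.1275 yr.

0.128 yr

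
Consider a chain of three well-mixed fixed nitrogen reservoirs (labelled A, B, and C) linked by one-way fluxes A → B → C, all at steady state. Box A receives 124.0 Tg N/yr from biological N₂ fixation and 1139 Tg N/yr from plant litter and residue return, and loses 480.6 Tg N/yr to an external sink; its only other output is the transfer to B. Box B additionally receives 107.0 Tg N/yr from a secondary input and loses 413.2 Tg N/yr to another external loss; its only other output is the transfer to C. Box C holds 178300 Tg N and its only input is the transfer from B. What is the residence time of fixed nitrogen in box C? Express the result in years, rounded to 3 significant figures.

374 yr

Box A: F(A→B) = (124.0 + 1139) − 480.6 = 782.40 Tg N/yr.
Box B: F(B→C) = (782.40 + 107.0) − 413.2 = 476.20 Tg N/yr.
Box C throughput = its input = 476.20 Tg N/yr; τ = 178300 / 476.20 = 374.4 yr.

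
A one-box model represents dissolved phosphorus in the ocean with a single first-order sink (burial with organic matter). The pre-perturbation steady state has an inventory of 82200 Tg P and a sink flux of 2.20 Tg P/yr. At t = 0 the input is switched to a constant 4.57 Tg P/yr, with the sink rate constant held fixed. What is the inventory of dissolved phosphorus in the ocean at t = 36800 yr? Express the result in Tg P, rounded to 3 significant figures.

138000 Tg P

Residence time τ = M₀/F₀ = 37360 yr. The eventual steady state is M_∞ = M₀·(F₁/F₀) = 82200 × 4.57/2.20 = 170750 Tg P.
The anomaly ΔM(t) = M(t) − M_∞ decays as ΔM₀·e^(−t/τ) with ΔM₀ = 82200 − 170750 = −88550 Tg P.
At t = 36800 yr, e^(−t/τ) = e^(−0.9849) = 0.3735, so ΔM = −33070 Tg P and M = 170750 − 33070 = 137680 Tg P.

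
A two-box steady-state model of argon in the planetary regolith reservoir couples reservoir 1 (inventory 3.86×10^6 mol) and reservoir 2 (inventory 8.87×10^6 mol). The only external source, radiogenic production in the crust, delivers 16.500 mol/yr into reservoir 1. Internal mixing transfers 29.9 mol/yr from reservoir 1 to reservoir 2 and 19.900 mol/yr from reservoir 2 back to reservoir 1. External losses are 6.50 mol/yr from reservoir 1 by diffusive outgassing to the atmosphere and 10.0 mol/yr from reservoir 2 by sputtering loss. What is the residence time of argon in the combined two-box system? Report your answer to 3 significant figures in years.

772000 yr

Treat the two boxes together as one reservoir: the mixing fluxes between them are internal recycling, so τ = ΣM / Σ(external losses).
M_total = 3.86×10^6 + 8.87×10^6 = 1.2730×10^7 mol.
ΣF_external_out = 6.50 + 10.0 = 16.500 mol/yr.
τ = M_total / ΣF_ext = 1.2730×10^7 / 16.500 = 771500 yr.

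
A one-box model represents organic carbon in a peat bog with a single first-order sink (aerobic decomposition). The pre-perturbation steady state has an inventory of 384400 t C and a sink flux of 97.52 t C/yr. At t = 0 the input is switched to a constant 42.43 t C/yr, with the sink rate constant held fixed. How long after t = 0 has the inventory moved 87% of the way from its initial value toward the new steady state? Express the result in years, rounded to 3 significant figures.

8040 yr

τ = M₀/F₀ = 384400/97.52 = 3942 yr.
The remaining gap fraction is e^(−t/τ); 87% covered ⇒ e^(−t/τ) = 0.130.
t = −τ ln(0.130) = 3942 × 2.040 = 8042 yr.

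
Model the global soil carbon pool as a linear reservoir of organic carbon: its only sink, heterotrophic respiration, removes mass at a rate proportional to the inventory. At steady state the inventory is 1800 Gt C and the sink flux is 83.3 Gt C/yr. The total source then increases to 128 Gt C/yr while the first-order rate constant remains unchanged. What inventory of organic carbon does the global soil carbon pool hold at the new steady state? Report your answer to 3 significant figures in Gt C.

2770 Gt C

Rate constant k = F/M = 83.3 / 1800 = 0.04628 yr⁻¹.
At the new steady state, source = k·M_new ⇒ M_new = 128 / 0.04628 = 2766 Gt C.
(Equivalently M_new = M × F_new/F_old = 1800 × 128/83.3.)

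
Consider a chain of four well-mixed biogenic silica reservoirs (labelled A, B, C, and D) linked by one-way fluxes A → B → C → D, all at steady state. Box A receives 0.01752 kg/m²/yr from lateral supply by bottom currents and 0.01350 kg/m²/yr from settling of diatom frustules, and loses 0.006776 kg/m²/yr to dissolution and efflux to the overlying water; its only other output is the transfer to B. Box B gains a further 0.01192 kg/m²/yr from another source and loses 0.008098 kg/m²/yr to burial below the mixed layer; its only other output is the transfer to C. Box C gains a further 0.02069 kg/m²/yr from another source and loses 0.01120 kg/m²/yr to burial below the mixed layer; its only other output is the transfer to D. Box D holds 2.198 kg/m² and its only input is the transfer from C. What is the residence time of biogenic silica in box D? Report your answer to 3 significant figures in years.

58.5 yr

Box A: F(A→B) = (0.01752 + 0.01350) − 0.006776 = 0.024244 kg/m²/yr.
Box B: F(B→C) = (0.024244 + 0.01192) − 0.008098 = 0.028066 kg/m²/yr.
Box C: F(C→D) = (0.028066 + 0.02069) − 0.01120 = 0.037556 kg/m²/yr.
Box D throughput = its input = 0.037556 kg/m²/yr; τ = 2.198 / 0.037556 = 58.53 yr.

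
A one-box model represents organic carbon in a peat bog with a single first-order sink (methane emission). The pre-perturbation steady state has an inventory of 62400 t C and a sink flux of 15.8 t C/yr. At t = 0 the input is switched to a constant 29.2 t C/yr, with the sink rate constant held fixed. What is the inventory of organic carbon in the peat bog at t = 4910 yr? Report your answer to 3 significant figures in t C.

τ = M₀/F₀ = 62400/15.8 = 3949 yr; rate constant k = 1/τ.
New steady state M_∞ = F₁/k = F₁·τ = 29.2 × 3949 = 115320 t C.
M(t) = M_∞ + (M₀ − M_∞)·e^(−t/τ); t/τ = 4910/3949 = 1.243, so e^(−t/τ) = 0.2884.
M(t) = 115320 − 52920 × 0.2884 = 100060 t C.

100000 t C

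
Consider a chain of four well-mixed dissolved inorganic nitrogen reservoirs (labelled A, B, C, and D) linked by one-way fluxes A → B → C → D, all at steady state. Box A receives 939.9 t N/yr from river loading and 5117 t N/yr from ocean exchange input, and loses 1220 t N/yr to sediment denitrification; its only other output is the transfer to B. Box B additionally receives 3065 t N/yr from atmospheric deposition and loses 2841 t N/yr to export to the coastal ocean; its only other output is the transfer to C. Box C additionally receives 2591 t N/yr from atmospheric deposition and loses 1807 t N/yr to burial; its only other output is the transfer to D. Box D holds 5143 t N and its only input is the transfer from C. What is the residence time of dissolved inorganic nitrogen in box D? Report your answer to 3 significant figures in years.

0.880 yr

Box A: F(A→B) = (939.9 + 5117) − 1220 = 4836.9 t N/yr.
Box B: F(B→C) = (4836.9 + 3065) − 2841 = 5060.9 t N/yr.
Box C: F(C→D) = (5060.9 + 2591) − 1807 = 5844.9 t N/yr.
Box D throughput = its input = 5844.9 t N/yr; τ = 5143 / 5844.9 = 0.8799 yr.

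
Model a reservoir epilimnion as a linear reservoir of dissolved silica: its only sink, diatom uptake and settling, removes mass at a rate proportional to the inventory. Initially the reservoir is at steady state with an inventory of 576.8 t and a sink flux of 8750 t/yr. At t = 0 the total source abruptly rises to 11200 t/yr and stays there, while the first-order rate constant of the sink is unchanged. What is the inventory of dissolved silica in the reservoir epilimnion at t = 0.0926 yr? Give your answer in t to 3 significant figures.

699 t

τ = M₀/F₀ = 576.8/8750 = 0.06592 yr; rate constant k = 1/τ.
New steady state M_∞ = F₁/k = F₁·τ = 11200 × 0.06592 = 738.30 t.
M(t) = M_∞ + (M₀ − M_∞)·e^(−t/τ); t/τ = 0.0926/0.06592 = 1.405, so e^(−t/τ) = 0.2454.
M(t) = 738.30 − 161.5 × 0.2454 = 698.67 t.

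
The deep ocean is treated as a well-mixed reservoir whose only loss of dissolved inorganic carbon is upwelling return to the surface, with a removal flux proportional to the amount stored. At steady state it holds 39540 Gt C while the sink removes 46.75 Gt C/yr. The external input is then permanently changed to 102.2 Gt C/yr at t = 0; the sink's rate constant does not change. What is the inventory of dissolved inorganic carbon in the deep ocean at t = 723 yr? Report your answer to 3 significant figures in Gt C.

The sink rate constant is k = F₀/M₀ = 46.75/39540 = 0.001182 yr⁻¹.
Solving dM/dt = F₁ − kM with M(0) = M₀ gives M(t) = F₁/k + (M₀ − F₁/k)·e^(−kt).
F₁/k = 102.2/0.001182 = 86438 Gt C; kt = 0.001182 × 723 = 0.8548, e^(−kt) = 0.4254.
M(723) = 86438 + (39540 − 86438) × 0.4254 = 86438 − 19950 = 66490 Gt C.

66500 Gt C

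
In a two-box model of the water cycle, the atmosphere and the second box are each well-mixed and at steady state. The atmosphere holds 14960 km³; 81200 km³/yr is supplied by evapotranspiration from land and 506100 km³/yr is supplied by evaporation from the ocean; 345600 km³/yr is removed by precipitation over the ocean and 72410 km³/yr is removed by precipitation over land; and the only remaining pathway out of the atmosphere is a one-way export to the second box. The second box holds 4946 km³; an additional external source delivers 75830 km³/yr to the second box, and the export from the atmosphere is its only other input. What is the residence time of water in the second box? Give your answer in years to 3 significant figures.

0.0202 yr

Balance the atmosphere: ΣF_in = 81200 + 506100 = 587300 km³/yr.
Export to the second box = ΣF_in − (345600 + 72410) = 169290 km³/yr.
Total input to the second box = 169290 + 75830 = 245120 km³/yr; at steady state this equals its total output.
τ = M / F = 4946 / 245120 = 0.02018 yr.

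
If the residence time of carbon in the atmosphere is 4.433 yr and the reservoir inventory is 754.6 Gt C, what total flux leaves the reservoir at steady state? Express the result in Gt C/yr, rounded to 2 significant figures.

F = M / τ = 754.6 / 4.433 = 170.2 Gt C/yr.

170 Gt C/yr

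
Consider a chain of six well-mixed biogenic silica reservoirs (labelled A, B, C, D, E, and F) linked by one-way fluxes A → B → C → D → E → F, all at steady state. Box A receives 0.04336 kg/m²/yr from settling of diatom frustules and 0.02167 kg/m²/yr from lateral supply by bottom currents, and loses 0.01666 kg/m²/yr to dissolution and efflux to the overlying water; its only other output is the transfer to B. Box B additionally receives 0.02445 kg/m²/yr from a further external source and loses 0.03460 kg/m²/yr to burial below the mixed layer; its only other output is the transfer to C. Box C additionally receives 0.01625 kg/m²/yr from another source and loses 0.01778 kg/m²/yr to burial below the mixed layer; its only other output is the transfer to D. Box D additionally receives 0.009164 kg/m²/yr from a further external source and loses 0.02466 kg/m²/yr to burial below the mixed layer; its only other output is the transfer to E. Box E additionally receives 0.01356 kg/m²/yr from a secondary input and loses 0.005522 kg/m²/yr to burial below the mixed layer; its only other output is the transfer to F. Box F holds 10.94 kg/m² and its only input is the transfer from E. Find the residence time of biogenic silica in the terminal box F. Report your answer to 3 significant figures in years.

374 yr

Box A: F(A→B) = (0.04336 + 0.02167) − 0.01666 = 0.048370 kg/m²/yr.
Box B: F(B→C) = (0.048370 + 0.02445) − 0.03460 = 0.038220 kg/m²/yr.
Box C: F(C→D) = (0.038220 + 0.01625) − 0.01778 = 0.036690 kg/m²/yr.
Box D: F(D→E) = (0.036690 + 0.009164) − 0.02466 = 0.021194 kg/m²/yr.
Box E: F(E→F) = (0.021194 + 0.01356) − 0.005522 = 0.029232 kg/m²/yr.
Box F throughput = its input = 0.029232 kg/m²/yr; τ = 10.94 / 0.029232 = 374.2 yr.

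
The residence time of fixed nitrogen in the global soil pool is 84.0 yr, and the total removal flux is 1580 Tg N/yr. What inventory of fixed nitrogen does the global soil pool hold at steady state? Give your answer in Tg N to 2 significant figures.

τ = M/F ⇒ M = τ × F = 84.0 × 1580 = 132700 Tg N.

130000 Tg N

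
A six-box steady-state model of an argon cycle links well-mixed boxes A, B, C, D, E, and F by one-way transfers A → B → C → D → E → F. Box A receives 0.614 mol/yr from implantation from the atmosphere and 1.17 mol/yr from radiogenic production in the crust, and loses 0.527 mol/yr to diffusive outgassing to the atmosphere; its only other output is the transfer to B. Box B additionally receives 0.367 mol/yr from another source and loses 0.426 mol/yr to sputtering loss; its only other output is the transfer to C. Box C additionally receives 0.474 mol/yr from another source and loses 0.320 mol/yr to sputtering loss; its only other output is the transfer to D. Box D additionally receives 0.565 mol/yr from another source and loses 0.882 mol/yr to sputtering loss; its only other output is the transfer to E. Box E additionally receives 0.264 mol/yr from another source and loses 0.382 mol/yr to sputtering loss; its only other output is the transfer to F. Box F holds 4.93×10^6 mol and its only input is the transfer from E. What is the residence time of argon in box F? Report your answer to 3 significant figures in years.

5.38×10^6 yr

Box A: F(A→B) = (0.614 + 1.17) − 0.527 = 1.2570 mol/yr.
Box B: F(B→C) = (1.2570 + 0.367) − 0.426 = 1.1980 mol/yr.
Box C: F(C→D) = (1.1980 + 0.474) − 0.320 = 1.3520 mol/yr.
Box D: F(D→E) = (1.3520 + 0.565) − 0.882 = 1.0350 mol/yr.
Box E: F(E→F) = (1.0350 + 0.264) − 0.382 = 0.91700 mol/yr.
Box F throughput = its input = 0.91700 mol/yr; τ = 4.93×10^6 / 0.91700 = 5.376×10^6 yr.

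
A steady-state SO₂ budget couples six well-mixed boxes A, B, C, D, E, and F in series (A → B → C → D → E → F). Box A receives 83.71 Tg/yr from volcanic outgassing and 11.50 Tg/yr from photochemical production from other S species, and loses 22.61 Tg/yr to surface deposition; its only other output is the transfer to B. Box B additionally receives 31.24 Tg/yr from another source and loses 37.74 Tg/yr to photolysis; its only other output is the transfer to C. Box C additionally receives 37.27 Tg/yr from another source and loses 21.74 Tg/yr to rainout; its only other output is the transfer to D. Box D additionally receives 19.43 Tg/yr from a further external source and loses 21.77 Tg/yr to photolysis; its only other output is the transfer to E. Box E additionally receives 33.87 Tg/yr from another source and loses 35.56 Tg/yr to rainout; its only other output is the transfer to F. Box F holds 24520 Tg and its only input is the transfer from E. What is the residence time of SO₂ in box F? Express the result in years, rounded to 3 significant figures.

316 yr

Box A: F(A→B) = (83.71 + 11.50) − 22.61 = 72.600 Tg/yr.
Box B: F(B→C) = (72.600 + 31.24) − 37.74 = 66.100 Tg/yr.
Box C: F(C→D) = (66.100 + 37.27) − 21.74 = 81.630 Tg/yr.
Box D: F(D→E) = (81.630 + 19.43) − 21.77 = 79.290 Tg/yr.
Box E: F(E→F) = (79.290 + 33.87) − 35.56 = 77.600 Tg/yr.
Box F throughput = its input = 77.600 Tg/yr; τ = 24520 / 77.600 = 316.0 yr.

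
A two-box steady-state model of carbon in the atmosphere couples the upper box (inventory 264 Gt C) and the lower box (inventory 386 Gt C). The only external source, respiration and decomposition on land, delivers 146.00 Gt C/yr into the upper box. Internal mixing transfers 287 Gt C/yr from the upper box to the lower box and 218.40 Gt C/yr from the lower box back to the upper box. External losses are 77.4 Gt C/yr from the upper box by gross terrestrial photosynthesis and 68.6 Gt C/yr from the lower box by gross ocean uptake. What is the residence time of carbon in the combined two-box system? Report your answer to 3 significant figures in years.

Treat the two boxes together as one reservoir: the mixing fluxes between them are internal recycling, so τ = ΣM / Σ(external losses).
M_total = 264 + 386 = 650.00 Gt C.
ΣF_external_out = 77.4 + 68.6 = 146.00 Gt C/yr.
τ = M_total / ΣF_ext = 650.00 / 146.00 = 4.452 yr.

4.45 yr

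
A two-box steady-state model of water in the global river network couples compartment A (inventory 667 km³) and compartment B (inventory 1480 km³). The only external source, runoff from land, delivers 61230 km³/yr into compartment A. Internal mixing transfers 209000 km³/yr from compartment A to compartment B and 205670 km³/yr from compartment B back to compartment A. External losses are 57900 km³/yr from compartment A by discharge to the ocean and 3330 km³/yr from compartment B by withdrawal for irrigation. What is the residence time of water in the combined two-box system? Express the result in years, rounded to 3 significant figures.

0.0351 yr

Treat the two boxes together as one reservoir: the mixing fluxes between them are internal recycling, so τ = ΣM / Σ(external losses).
M_total = 667 + 1480 = 2147.0 km³.
ΣF_external_out = 57900 + 3330 = 61230 km³/yr.
τ = M_total / ΣF_ext = 2147.0 / 61230 = 0.03506 yr.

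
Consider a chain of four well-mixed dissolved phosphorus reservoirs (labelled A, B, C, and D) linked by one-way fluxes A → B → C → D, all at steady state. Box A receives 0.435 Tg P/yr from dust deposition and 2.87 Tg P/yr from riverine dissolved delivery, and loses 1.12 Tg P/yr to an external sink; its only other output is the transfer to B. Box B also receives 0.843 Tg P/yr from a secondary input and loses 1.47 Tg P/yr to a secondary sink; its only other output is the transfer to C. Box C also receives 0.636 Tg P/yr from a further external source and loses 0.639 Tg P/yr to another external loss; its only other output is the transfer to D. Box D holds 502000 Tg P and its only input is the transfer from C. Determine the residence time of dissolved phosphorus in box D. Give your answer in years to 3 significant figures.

323000 yr

Box A: F(A→B) = (0.435 + 2.87) − 1.12 = 2.1850 Tg P/yr.
Box B: F(B→C) = (2.1850 + 0.843) − 1.47 = 1.5580 Tg P/yr.
Box C: F(C→D) = (1.5580 + 0.636) − 0.639 = 1.5550 Tg P/yr.
Box D throughput = its input = 1.5550 Tg P/yr; τ = 502000 / 1.5550 = 322800 yr.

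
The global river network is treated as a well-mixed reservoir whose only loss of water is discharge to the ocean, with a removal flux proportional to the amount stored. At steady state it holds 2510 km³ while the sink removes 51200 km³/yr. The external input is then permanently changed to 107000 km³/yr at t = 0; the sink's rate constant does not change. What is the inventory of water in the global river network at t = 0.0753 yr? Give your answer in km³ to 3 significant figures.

4660 km³

Residence time τ = M₀/F₀ = 0.04902 yr. The eventual steady state is M_∞ = M₀·(F₁/F₀) = 2510 × 107000/51200 = 5245.5 km³.
The anomaly ΔM(t) = M(t) − M_∞ decays as ΔM₀·e^(−t/τ) with ΔM₀ = 2510 − 5245.5 = −2736 km³.
At t = 0.0753 yr, e^(−t/τ) = e^(−1.536) = 0.2152, so ΔM = −588.8 km³ and M = 5245.5 − 588.8 = 4656.7 km³.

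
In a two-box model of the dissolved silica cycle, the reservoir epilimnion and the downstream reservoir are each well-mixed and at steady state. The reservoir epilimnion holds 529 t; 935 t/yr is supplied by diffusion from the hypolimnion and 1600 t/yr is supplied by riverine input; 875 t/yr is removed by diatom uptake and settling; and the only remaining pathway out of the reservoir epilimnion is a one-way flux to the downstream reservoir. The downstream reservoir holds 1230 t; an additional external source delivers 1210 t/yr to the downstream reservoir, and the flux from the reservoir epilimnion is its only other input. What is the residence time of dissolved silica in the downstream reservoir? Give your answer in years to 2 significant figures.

Balance the reservoir epilimnion: ΣF_in = 935 + 1600 = 2535.0 t/yr.
Flux to the downstream reservoir = ΣF_in − (875) = 1660.0 t/yr.
Total input to the downstream reservoir = 1660.0 + 1210 = 2870.0 t/yr; at steady state this equals its total output.
τ = M / F = 1230 / 2870.0 = 0.4286 yr.

0.43 yr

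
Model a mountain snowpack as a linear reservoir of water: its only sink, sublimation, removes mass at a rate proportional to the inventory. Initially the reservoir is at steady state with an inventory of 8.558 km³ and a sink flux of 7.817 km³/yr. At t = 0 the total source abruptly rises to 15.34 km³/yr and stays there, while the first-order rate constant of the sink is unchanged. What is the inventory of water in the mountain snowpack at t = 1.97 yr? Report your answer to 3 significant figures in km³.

Residence time τ = M₀/F₀ = 1.095 yr. The eventual steady state is M_∞ = M₀·(F₁/F₀) = 8.558 × 15.34/7.817 = 16.794 km³.
The anomaly ΔM(t) = M(t) − M_∞ decays as ΔM₀·e^(−t/τ) with ΔM₀ = 8.558 − 16.794 = −8.236 km³.
At t = 1.97 yr, e^(−t/τ) = e^(−1.799) = 0.1654, so ΔM = −1.362 km³ and M = 16.794 − 1.362 = 15.432 km³.

15.4 km³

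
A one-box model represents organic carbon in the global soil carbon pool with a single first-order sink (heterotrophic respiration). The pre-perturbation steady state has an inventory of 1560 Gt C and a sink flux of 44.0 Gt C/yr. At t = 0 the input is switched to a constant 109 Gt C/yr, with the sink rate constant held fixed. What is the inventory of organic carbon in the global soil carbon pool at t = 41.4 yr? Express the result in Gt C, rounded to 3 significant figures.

3150 Gt C

Residence time τ = M₀/F₀ = 35.45 yr. The eventual steady state is M_∞ = M₀·(F₁/F₀) = 1560 × 109/44.0 = 3864.5 Gt C.
The anomaly ΔM(t) = M(t) − M_∞ decays as ΔM₀·e^(−t/τ) with ΔM₀ = 1560 − 3864.5 = −2305 Gt C.
At t = 41.4 yr, e^(−t/τ) = e^(−1.168) = 0.3111, so ΔM = −716.9 Gt C and M = 3864.5 − 716.9 = 3147.6 Gt C.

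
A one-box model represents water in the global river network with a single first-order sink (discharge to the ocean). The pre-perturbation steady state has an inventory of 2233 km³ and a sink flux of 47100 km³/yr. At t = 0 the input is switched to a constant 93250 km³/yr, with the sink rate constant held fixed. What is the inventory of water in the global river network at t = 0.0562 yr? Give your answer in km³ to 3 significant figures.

3750 km³

Residence time τ = M₀/F₀ = 0.04741 yr. The eventual steady state is M_∞ = M₀·(F₁/F₀) = 2233 × 93250/47100 = 4421.0 km³.
The anomaly ΔM(t) = M(t) − M_∞ decays as ΔM₀·e^(−t/τ) with ΔM₀ = 2233 − 4421.0 = −2188 km³.
At t = 0.0562 yr, e^(−t/τ) = e^(−1.185) = 0.3056, so ΔM = −668.7 km³ and M = 4421.0 − 668.7 = 3752.3 km³.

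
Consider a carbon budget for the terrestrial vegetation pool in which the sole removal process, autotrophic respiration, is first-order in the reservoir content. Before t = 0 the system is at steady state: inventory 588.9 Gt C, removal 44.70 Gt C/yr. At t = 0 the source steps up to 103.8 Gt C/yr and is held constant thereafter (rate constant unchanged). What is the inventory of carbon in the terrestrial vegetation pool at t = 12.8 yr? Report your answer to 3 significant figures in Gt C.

1070 Gt C

The sink rate constant is k = F₀/M₀ = 44.70/588.9 = 0.07590 yr⁻¹.
Solving dM/dt = F₁ − kM with M(0) = M₀ gives M(t) = F₁/k + (M₀ − F₁/k)·e^(−kt).
F₁/k = 103.8/0.07590 = 1367.5 Gt C; kt = 0.07590 × 12.8 = 0.9716, e^(−kt) = 0.3785.
M(12.8) = 1367.5 + (588.9 − 1367.5) × 0.3785 = 1367.5 − 294.7 = 1072.8 Gt C.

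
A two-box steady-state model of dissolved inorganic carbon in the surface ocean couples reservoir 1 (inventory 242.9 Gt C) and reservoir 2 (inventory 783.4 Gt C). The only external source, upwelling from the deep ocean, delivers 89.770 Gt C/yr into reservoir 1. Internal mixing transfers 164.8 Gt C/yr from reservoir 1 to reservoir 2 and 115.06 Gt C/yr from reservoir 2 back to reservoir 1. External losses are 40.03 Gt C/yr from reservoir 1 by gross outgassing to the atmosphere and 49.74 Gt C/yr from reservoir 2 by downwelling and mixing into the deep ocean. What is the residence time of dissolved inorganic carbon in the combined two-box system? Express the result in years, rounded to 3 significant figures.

11.4 yr

Treat the two boxes together as one reservoir: the mixing fluxes between them are internal recycling, so τ = ΣM / Σ(external losses).
M_total = 242.9 + 783.4 = 1026.3 Gt C.
ΣF_external_out = 40.03 + 49.74 = 89.770 Gt C/yr.
τ = M_total / ΣF_ext = 1026.3 / 89.770 = 11.43 yr.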